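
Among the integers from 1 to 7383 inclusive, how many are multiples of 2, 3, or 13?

5111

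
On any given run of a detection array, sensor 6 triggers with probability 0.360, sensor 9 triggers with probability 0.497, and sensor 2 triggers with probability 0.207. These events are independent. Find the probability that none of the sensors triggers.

0.25528256

Independence gives P(none) = ∏(1 − pᵢ).
P(none) = (1 − 0.360) × (1 − 0.497) × (1 − 0.207) = 0.640 × 0.503 × 0.793 = 0.25528256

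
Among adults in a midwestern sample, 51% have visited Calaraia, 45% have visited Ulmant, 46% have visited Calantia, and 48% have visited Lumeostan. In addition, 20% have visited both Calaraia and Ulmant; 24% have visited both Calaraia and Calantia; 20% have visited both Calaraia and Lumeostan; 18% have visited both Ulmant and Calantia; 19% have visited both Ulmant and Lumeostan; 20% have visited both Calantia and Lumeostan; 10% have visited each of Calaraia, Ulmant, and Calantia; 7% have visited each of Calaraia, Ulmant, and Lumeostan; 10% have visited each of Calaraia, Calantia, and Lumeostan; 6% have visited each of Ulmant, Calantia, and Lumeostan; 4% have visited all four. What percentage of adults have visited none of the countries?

By inclusion–exclusion:
P(≥1) = 51 + 45 + 46 + 48 − 20 − 24 − 20 − 18 − 19 − 20 + 10 + 7 + 10 + 6 − 4 = 98%
P(none) = 100% − 98% = 2%

2%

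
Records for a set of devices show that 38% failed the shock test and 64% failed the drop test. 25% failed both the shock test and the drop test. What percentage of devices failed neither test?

Using inclusion–exclusion:
P(≥1) = 38 + 64 − 25 = 77%
P(none) = 100% − 77% = 23%

23%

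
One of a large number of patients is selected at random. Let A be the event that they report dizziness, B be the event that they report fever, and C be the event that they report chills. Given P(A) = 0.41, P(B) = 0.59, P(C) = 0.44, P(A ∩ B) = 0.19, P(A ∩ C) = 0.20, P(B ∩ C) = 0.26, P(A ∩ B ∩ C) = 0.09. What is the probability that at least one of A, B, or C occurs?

By inclusion-exclusion,
P(A ∪ B ∪ C) = 0.41 + 0.59 + 0.44 − 0.19 − 0.20 − 0.26 + 0.09 = 0.88

0.88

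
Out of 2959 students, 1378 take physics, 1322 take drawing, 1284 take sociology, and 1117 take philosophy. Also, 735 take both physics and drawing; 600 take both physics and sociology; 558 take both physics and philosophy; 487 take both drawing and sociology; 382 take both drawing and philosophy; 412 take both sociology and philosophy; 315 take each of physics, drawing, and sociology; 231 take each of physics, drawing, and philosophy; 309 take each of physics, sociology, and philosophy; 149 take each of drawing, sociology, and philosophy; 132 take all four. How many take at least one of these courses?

2799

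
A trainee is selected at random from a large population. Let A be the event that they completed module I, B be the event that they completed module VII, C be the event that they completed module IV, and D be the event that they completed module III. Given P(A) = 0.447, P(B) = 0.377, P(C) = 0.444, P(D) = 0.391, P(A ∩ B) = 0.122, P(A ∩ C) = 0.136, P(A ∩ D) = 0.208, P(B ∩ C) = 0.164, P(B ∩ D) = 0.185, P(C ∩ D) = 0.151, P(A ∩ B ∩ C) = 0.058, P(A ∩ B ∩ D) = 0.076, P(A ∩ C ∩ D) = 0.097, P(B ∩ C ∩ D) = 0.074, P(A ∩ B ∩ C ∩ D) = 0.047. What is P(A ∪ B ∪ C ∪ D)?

0.951

Using inclusion–exclusion:
P(A ∪ B ∪ C ∪ D) = 0.447 + 0.377 + 0.444 + 0.391 − 0.122 − 0.136 − 0.208 − 0.164 − 0.185 − 0.151 + 0.058 + 0.076 + 0.097 + 0.074 − 0.047 = 0.951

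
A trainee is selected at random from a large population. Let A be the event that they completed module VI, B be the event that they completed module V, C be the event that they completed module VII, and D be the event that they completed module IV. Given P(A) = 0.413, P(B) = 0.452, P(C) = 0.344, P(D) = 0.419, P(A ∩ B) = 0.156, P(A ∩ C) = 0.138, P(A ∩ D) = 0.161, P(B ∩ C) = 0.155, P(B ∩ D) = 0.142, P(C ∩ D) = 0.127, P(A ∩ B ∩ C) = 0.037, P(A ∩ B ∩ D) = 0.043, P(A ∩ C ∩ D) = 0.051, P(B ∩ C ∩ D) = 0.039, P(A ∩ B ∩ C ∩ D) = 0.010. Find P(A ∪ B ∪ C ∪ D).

0.909

P(A ∪ B ∪ C ∪ D) = 0.413 + 0.452 + 0.344 + 0.419 − 0.156 − 0.138 − 0.161 − 0.155 − 0.142 − 0.127 + 0.037 + 0.043 + 0.051 + 0.039 − 0.010 = 0.909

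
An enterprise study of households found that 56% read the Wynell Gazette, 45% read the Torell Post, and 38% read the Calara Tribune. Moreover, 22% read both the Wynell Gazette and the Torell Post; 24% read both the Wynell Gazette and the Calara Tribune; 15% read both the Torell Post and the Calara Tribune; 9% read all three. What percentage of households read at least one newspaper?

87%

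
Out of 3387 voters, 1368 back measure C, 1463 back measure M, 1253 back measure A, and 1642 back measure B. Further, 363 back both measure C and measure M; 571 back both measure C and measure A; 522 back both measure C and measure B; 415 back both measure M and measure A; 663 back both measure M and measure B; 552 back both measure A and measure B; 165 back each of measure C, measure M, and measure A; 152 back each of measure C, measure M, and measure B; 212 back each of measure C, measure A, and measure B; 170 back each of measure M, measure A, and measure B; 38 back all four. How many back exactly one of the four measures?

1499

|exactly one| = 1368 + 1463 + 1253 + 1642 − 2·363 − 2·571 − 2·522 − 2·415 − 2·663 − 2·552 + 3·165 + 3·152 + 3·212 + 3·170 − 4·38 = 1499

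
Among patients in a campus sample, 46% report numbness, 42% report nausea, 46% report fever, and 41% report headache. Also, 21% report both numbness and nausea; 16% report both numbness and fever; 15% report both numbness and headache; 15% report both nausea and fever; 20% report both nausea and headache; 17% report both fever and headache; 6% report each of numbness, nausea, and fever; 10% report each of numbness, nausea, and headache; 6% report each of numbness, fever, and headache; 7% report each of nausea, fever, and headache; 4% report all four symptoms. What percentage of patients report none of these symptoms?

4%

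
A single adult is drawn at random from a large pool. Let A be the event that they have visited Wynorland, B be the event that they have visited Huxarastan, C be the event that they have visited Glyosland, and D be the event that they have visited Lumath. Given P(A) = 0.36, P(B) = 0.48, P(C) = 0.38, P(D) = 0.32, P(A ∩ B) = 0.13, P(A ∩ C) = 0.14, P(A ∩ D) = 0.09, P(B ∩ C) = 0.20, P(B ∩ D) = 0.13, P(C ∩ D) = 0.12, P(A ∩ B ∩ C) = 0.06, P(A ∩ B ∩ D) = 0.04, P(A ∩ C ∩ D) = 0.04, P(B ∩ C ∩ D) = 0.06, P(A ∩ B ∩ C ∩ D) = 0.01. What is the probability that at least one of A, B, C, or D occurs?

0.92

Apply inclusion-exclusion:
P(A ∪ B ∪ C ∪ D) = 0.36 + 0.48 + 0.38 + 0.32 − 0.13 − 0.14 − 0.09 − 0.20 − 0.13 − 0.12 + 0.06 + 0.04 + 0.04 + 0.06 − 0.01 = 0.92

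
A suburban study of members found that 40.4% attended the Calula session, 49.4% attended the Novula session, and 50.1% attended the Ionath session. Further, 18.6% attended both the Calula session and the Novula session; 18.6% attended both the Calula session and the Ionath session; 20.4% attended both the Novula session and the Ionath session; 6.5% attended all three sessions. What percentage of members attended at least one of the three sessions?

88.8%

By inclusion–exclusion:
P(≥1) = 40.4 + 49.4 + 50.1 − 18.6 − 18.6 − 20.4 + 6.5 = 88.8%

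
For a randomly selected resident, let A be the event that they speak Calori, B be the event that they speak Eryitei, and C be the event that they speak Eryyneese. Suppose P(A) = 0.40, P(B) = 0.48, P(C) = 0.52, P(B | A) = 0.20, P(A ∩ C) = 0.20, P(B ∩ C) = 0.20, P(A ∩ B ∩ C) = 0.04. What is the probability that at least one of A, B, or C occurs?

P(A ∩ B) = P(A)·P(B|A) = 0.40 × 0.20 = 0.08
P(A ∪ B ∪ C) = 0.40 + 0.48 + 0.52 − 0.08 − 0.20 − 0.20 + 0.04 = 0.96

0.96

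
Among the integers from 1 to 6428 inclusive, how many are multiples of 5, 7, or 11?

1285 + 918 + 584 − 183 − 116 − 83 + 16 = 2421

2421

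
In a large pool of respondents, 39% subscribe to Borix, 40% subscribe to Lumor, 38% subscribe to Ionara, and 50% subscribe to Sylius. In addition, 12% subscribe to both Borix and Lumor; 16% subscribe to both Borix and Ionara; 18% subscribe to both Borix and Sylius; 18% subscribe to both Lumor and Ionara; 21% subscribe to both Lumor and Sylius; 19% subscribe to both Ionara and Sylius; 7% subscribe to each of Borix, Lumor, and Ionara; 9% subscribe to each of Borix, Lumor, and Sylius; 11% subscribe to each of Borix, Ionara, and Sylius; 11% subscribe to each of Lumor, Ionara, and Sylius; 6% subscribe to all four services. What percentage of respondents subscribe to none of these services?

By inclusion–exclusion:
P(at least one) = 39 + 40 + 38 + 50 − 12 − 16 − 18 − 18 − 21 − 19 + 7 + 9 + 11 + 11 − 6 = 95%
P(none) = 100% − 95% = 5%

5%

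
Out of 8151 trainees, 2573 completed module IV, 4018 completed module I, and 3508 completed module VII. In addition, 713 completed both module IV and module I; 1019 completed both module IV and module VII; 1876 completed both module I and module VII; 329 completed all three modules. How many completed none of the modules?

N(≥1) = 2573 + 4018 + 3508 − 713 − 1019 − 1876 + 329 = 6820
None: 8151 − 6820 = 1331

1331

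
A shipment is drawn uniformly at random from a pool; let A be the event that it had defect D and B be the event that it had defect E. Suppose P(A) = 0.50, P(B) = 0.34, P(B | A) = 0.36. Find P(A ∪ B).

P(A ∩ B) = P(A)·P(B|A) = 0.50 × 0.36 = 0.18
By inclusion–exclusion:
P(A ∪ B) = 0.50 + 0.34 − 0.18 = 0.66

0.66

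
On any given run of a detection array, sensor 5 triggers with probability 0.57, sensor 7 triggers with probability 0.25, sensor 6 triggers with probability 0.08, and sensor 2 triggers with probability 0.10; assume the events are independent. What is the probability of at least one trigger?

0.73297

P(none) = (1 − 0.57) × (1 − 0.25) × (1 − 0.08) × (1 − 0.10) = 0.43 × 0.75 × 0.92 × 0.90 = 0.26703
P(at least one) = 1 − 0.26703 = 0.73297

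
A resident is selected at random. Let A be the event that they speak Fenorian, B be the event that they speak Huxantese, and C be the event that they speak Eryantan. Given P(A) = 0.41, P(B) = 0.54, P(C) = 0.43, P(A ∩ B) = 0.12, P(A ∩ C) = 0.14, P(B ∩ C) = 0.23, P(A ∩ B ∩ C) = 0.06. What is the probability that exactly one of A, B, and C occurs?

Using the inclusion–exclusion count for exactly one event:
P(exactly one) = 0.41 + 0.54 + 0.43 − 2·0.12 − 2·0.14 − 2·0.23 + 3·0.06 = 0.58

0.58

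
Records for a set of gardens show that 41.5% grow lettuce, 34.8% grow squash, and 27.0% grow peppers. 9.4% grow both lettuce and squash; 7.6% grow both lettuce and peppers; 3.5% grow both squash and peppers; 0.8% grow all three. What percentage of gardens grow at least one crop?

P(union) = 41.5 + 34.8 + 27.0 − 9.4 − 7.6 − 3.5 + 0.8 = 83.6%

83.6%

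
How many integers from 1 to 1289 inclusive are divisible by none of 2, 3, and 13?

floor(1289/2) + floor(1289/3) + floor(1289/13) − floor(1289/6) − floor(1289/26) − floor(1289/39) + floor(1289/78) = 644 + 429 + 99 − 214 − 49 − 33 + 16 = 892
1289 − 892 = 397

397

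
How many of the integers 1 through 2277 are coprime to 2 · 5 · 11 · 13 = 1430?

Inclusion–exclusion gives
floor(2277/2) + floor(2277/5) + floor(2277/11) + floor(2277/13) − floor(2277/10) − floor(2277/22) − floor(2277/26) − floor(2277/55) − floor(2277/65) − floor(2277/143) + floor(2277/110) + floor(2277/130) + floor(2277/286) + floor(2277/715) − floor(2277/1430) = 1138 + 455 + 207 + 175 − 227 − 103 − 87 − 41 − 35 − 15 + 20 + 17 + 7 + 3 − 1 = 1513
2277 − 1513 = 764

764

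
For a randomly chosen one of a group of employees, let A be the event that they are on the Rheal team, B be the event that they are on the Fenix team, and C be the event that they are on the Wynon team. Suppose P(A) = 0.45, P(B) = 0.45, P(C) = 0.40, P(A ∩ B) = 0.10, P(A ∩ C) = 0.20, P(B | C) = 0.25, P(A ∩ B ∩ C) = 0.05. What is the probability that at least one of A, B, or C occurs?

0.95

P(B ∩ C) = P(C)·P(B|C) = 0.40 × 0.25 = 0.10
P(A ∪ B ∪ C) = 0.45 + 0.45 + 0.40 − 0.10 − 0.20 − 0.10 + 0.05 = 0.95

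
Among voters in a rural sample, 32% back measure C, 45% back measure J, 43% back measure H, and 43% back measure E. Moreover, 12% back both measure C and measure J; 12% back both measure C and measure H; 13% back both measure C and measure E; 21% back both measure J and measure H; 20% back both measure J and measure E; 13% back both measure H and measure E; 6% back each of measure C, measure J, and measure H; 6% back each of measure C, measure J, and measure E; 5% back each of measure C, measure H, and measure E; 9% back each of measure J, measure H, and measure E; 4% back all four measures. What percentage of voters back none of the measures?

6%

By inclusion–exclusion:
P(≥1) = 32 + 45 + 43 + 43 − 12 − 12 − 13 − 21 − 20 − 13 + 6 + 6 + 5 + 9 − 4 = 94%
P(none) = 100% − 94% = 6%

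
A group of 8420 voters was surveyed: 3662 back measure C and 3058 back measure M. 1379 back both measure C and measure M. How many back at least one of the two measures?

Apply inclusion-exclusion:
|at least one| = 3662 + 3058 − 1379 = 5341

5341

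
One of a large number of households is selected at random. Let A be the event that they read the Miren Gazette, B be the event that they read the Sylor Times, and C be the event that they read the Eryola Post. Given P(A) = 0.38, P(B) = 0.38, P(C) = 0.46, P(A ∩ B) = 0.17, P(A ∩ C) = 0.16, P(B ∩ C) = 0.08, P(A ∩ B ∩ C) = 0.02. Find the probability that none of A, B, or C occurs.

0.17

Using inclusion–exclusion:
P(A ∪ B ∪ C) = 0.38 + 0.38 + 0.46 − 0.17 − 0.16 − 0.08 + 0.02 = 0.83
P(none) = 1 − 0.83 = 0.17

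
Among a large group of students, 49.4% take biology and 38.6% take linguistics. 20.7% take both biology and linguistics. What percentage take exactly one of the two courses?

46.6%

P(exactly one) = 49.4 + 38.6 − 2·20.7 = 46.6%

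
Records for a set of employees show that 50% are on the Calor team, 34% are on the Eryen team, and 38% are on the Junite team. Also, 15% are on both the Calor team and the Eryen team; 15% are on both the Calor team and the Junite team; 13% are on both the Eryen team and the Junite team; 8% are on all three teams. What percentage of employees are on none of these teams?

13%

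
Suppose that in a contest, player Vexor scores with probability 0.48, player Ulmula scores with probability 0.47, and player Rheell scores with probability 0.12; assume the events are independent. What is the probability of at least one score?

0.757472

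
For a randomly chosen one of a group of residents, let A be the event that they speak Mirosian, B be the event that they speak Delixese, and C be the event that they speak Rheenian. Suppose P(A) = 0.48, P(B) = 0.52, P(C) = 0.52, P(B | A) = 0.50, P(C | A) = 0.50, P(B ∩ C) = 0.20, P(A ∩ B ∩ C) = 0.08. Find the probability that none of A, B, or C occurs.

P(A ∩ B) = P(A)·P(B|A) = 0.48 × 0.50 = 0.24
P(A ∩ C) = P(A)·P(C|A) = 0.48 × 0.50 = 0.24
Using inclusion–exclusion:
P(A ∪ B ∪ C) = 0.48 + 0.52 + 0.52 − 0.24 − 0.24 − 0.20 + 0.08 = 0.92
P(none) = 1 − 0.92 = 0.08

0.08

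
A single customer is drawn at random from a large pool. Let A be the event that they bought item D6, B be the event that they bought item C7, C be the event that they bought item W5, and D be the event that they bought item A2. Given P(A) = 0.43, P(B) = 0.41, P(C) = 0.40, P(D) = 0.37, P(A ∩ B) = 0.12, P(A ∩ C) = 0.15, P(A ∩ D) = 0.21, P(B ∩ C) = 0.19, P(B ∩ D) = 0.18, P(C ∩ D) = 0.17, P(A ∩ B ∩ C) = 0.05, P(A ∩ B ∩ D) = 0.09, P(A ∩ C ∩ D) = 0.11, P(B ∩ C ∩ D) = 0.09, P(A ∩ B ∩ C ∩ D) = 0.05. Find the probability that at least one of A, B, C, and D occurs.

0.88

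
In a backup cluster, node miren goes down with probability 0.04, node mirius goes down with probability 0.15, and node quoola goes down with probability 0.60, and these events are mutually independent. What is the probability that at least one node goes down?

Since the events are independent, P(none) is the product of the individual non-occurrence probabilities.
P(none) = (1 − 0.04) × (1 − 0.15) × (1 − 0.60) = 0.96 × 0.85 × 0.40 = 0.3264
P(at least one) = 1 − 0.3264 = 0.6736

0.6736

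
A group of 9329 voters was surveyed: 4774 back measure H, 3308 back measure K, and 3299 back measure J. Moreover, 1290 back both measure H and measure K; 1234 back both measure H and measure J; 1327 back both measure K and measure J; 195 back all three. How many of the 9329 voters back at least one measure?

N(≥1) = 4774 + 3308 + 3299 − 1290 − 1234 − 1327 + 195 = 7725

7725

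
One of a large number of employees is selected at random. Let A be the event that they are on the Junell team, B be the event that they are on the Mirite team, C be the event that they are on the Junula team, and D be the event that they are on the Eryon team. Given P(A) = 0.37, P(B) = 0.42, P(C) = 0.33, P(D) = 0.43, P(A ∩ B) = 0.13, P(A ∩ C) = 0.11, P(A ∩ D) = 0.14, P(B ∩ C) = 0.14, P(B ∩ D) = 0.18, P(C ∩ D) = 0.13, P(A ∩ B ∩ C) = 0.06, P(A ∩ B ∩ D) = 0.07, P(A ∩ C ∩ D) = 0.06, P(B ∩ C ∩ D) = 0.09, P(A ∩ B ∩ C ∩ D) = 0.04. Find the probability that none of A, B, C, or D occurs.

P(A ∪ B ∪ C ∪ D) = 0.37 + 0.42 + 0.33 + 0.43 − 0.13 − 0.11 − 0.14 − 0.14 − 0.18 − 0.13 + 0.06 + 0.07 + 0.06 + 0.09 − 0.04 = 0.96
P(none) = 1 − 0.96 = 0.04

0.04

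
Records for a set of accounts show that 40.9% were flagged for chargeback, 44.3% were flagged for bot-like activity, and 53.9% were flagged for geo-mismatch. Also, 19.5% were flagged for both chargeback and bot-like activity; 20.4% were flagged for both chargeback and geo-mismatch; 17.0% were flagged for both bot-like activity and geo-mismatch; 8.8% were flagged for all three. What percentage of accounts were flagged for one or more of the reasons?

By inclusion–exclusion:
P(≥1) = 40.9 + 44.3 + 53.9 − 19.5 − 20.4 − 17.0 + 8.8 = 91.0%

91.0%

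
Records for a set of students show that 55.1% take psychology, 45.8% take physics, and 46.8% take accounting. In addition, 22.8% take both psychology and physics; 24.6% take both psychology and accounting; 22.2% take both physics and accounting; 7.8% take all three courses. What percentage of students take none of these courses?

P(≥1) = 55.1 + 45.8 + 46.8 − 22.8 − 24.6 − 22.2 + 7.8 = 85.9%
P(none) = 100% − 85.9% = 14.1%

14.1%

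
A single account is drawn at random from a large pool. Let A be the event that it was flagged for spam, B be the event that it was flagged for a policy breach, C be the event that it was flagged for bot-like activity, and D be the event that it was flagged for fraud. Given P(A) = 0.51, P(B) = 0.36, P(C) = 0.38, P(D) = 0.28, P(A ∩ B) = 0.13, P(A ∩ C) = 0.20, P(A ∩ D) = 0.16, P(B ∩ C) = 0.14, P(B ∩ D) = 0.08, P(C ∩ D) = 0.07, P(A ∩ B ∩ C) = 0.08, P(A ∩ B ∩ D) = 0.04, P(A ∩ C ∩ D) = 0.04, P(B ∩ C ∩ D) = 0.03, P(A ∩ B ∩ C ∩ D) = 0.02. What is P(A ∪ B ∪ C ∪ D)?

0.92

Apply inclusion-exclusion:
P(A ∪ B ∪ C ∪ D) = 0.51 + 0.36 + 0.38 + 0.28 − 0.13 − 0.20 − 0.16 − 0.14 − 0.08 − 0.07 + 0.08 + 0.04 + 0.04 + 0.03 − 0.02 = 0.92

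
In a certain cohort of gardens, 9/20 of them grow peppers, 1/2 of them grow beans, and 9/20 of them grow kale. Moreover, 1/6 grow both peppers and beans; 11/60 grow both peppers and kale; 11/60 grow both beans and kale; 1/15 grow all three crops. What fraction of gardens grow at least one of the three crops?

14/15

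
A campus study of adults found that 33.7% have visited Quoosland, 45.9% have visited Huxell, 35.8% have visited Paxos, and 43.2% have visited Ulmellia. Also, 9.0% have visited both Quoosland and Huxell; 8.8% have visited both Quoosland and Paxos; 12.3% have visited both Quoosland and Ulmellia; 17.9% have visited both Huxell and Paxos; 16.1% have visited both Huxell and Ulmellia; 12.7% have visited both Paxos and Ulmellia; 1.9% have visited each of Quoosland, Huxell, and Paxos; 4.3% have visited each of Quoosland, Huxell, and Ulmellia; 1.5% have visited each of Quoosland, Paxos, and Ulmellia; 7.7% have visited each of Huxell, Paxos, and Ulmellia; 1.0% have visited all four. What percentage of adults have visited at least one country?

96.2%

By inclusion–exclusion:
P(at least one) = 33.7 + 45.9 + 35.8 + 43.2 − 9.0 − 8.8 − 12.3 − 17.9 − 16.1 − 12.7 + 1.9 + 4.3 + 1.5 + 7.7 − 1.0 = 96.2%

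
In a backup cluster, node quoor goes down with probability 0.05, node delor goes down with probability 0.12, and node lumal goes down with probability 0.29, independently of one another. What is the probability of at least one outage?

P(none) = (1 − 0.05) × (1 − 0.12) × (1 − 0.29) = 0.95 × 0.88 × 0.71 = 0.59356
P(at least one) = 1 − 0.59356 = 0.40644

0.40644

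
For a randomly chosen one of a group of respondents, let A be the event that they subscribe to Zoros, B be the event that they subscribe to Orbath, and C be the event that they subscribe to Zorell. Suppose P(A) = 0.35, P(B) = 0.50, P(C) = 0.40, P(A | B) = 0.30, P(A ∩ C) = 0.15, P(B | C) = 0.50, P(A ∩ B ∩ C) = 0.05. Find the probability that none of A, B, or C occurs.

P(A ∩ B) = P(B)·P(A|B) = 0.50 × 0.30 = 0.15
P(B ∩ C) = P(C)·P(B|C) = 0.40 × 0.50 = 0.20
Using inclusion–exclusion:
P(A ∪ B ∪ C) = 0.35 + 0.50 + 0.40 − 0.15 − 0.15 − 0.20 + 0.05 = 0.80
P(none) = 1 − 0.80 = 0.20

0.20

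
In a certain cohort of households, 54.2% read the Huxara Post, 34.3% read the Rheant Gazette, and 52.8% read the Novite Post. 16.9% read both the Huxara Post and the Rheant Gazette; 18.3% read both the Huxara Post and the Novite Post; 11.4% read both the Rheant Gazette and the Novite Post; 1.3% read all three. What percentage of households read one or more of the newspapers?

P(union) = 54.2 + 34.3 + 52.8 − 16.9 − 18.3 − 11.4 + 1.3 = 96.0%

96.0%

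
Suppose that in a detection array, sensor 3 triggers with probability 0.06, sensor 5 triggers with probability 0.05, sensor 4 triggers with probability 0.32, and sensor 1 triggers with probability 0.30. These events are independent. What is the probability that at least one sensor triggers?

P(none) = (1 − 0.06) × (1 − 0.05) × (1 − 0.32) × (1 − 0.30) = 0.94 × 0.95 × 0.68 × 0.70 = 0.425068
P(at least one) = 1 − 0.425068 = 0.574932

0.574932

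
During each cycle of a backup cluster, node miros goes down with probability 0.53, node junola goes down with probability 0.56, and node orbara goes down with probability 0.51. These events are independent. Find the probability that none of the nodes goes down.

0.101332

P(none) = (1 − 0.53) × (1 − 0.56) × (1 − 0.51) = 0.47 × 0.44 × 0.49 = 0.101332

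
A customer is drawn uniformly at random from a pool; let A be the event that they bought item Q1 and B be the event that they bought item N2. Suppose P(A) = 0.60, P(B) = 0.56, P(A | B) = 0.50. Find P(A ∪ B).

0.88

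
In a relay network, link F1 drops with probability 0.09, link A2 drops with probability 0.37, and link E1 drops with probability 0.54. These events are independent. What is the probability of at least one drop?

Independence gives P(none) = ∏(1 − pᵢ).
P(none) = (1 − 0.09) × (1 − 0.37) × (1 − 0.54) = 0.91 × 0.63 × 0.46 = 0.263718
P(at least one) = 1 − 0.263718 = 0.736282

0.736282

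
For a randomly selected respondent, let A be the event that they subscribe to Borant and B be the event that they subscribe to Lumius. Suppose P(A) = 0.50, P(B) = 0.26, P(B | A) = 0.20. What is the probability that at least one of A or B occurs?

0.66

P(A ∩ B) = P(A)·P(B|A) = 0.50 × 0.20 = 0.10
By inclusion–exclusion:
P(A ∪ B) = 0.50 + 0.26 − 0.10 = 0.66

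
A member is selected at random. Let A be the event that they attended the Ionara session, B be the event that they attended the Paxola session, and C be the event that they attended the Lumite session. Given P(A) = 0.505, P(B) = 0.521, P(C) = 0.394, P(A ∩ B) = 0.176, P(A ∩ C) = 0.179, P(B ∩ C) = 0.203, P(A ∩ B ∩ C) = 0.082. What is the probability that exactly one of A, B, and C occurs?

0.550

P(exactly one) = 0.505 + 0.521 + 0.394 − 2·0.176 − 2·0.179 − 2·0.203 + 3·0.082 = 0.550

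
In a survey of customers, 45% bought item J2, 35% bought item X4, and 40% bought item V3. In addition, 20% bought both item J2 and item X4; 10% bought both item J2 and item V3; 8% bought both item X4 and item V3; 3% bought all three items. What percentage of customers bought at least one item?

Apply inclusion-exclusion:
P(union) = 45 + 35 + 40 − 20 − 10 − 8 + 3 = 85%

85%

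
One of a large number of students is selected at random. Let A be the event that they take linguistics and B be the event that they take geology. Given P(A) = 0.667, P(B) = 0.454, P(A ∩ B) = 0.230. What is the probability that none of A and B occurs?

By inclusion–exclusion:
P(A ∪ B) = 0.667 + 0.454 − 0.230 = 0.891
P(none) = 1 − 0.891 = 0.109

0.109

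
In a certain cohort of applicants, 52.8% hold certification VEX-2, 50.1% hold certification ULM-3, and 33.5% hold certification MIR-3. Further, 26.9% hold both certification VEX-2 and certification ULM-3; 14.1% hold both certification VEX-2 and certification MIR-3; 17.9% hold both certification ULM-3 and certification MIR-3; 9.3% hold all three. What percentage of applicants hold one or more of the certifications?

86.8%

By inclusion-exclusion,
P(union) = 52.8 + 50.1 + 33.5 − 26.9 − 14.1 − 17.9 + 9.3 = 86.8%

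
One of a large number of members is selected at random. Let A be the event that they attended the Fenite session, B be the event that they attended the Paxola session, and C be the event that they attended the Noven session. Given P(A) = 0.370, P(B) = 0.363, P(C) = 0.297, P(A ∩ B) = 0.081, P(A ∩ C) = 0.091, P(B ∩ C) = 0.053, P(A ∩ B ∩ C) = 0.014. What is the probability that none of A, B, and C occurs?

P(A ∪ B ∪ C) = 0.370 + 0.363 + 0.297 − 0.081 − 0.091 − 0.053 + 0.014 = 0.819
P(none) = 1 − 0.819 = 0.181

0.181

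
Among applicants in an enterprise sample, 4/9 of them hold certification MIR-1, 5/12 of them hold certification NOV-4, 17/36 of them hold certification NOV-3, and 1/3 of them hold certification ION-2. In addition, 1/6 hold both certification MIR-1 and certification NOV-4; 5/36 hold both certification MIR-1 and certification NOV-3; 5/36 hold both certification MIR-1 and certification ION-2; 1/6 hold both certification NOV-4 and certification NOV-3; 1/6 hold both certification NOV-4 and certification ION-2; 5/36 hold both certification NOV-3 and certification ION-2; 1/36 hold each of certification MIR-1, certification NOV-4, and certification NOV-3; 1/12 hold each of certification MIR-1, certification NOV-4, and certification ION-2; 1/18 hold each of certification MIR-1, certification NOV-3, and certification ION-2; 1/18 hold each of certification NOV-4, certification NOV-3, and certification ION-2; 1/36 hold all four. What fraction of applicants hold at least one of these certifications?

17/18

By inclusion-exclusion,
P(at least one) = 4/9 + 5/12 + 17/36 + 1/3 − 1/6 − 5/36 − 5/36 − 1/6 − 1/6 − 5/36 + 1/36 + 1/12 + 1/18 + 1/18 − 1/36 = 17/18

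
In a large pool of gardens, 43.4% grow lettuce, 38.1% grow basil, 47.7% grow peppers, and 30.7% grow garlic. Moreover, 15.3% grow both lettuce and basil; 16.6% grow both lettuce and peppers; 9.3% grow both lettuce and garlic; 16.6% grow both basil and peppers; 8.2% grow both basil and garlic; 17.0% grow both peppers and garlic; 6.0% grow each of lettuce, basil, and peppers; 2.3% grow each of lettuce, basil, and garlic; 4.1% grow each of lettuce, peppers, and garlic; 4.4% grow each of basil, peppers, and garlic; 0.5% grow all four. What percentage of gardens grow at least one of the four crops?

93.2%

By inclusion–exclusion:
P(≥1) = 43.4 + 38.1 + 47.7 + 30.7 − 15.3 − 16.6 − 9.3 − 16.6 − 8.2 − 17.0 + 6.0 + 2.3 + 4.1 + 4.4 − 0.5 = 93.2%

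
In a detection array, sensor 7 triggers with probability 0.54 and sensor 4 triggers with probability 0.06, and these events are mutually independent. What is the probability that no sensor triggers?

0.4324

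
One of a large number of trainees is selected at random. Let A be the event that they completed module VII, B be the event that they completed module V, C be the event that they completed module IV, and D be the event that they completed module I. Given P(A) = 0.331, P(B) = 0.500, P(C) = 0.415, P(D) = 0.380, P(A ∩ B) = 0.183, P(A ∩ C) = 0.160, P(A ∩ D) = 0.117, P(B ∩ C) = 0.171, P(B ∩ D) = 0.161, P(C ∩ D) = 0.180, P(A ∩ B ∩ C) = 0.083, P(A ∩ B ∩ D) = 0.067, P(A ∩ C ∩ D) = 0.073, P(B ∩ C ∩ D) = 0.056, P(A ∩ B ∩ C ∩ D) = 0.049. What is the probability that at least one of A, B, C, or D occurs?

0.884

P(A ∪ B ∪ C ∪ D) = 0.331 + 0.500 + 0.415 + 0.380 − 0.183 − 0.160 − 0.117 − 0.171 − 0.161 − 0.180 + 0.083 + 0.067 + 0.073 + 0.056 − 0.049 = 0.884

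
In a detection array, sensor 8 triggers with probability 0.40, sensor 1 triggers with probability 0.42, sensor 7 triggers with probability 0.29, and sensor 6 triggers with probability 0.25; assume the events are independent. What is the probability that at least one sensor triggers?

P(none) = (1 − 0.40) × (1 − 0.42) × (1 − 0.29) × (1 − 0.25) = 0.60 × 0.58 × 0.71 × 0.75 = 0.18531
P(at least one) = 1 − 0.18531 = 0.81469

0.81469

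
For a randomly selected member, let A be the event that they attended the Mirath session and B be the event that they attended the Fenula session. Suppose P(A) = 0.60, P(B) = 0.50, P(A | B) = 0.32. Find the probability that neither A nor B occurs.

0.06

P(A ∩ B) = P(B)·P(A|B) = 0.50 × 0.32 = 0.16
Using inclusion–exclusion:
P(A ∪ B) = 0.60 + 0.50 − 0.16 = 0.94
P(none) = 1 − 0.94 = 0.06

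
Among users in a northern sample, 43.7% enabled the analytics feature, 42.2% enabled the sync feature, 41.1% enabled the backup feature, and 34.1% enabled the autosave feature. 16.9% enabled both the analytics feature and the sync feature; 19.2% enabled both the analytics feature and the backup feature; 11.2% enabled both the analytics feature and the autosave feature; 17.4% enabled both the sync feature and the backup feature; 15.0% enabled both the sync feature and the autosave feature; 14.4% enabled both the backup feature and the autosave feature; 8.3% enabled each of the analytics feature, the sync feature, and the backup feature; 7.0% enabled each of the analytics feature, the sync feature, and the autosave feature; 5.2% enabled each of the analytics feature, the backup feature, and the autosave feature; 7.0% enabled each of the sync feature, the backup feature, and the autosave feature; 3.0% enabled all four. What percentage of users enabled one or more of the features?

P(at least one) = 43.7 + 42.2 + 41.1 + 34.1 − 16.9 − 19.2 − 11.2 − 17.4 − 15.0 − 14.4 + 8.3 + 7.0 + 5.2 + 7.0 − 3.0 = 91.5%

91.5%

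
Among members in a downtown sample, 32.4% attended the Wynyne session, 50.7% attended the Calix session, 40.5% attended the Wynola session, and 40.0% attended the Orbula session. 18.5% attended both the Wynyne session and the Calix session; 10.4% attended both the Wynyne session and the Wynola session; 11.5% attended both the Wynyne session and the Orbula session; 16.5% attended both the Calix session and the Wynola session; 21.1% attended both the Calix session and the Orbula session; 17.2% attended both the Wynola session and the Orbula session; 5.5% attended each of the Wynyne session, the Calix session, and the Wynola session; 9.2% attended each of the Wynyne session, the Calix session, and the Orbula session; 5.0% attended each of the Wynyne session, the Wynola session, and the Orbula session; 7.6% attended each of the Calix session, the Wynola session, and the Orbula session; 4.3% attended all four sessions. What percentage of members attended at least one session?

Inclusion–exclusion gives
P(≥1) = 32.4 + 50.7 + 40.5 + 40.0 − 18.5 − 10.4 − 11.5 − 16.5 − 21.1 − 17.2 + 5.5 + 9.2 + 5.0 + 7.6 − 4.3 = 91.4%

91.4%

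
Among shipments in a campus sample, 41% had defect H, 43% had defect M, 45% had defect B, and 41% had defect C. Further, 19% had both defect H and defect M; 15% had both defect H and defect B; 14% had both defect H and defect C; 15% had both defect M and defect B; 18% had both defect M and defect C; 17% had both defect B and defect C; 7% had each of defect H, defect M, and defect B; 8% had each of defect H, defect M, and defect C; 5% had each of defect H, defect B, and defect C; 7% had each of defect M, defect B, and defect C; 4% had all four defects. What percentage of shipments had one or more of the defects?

95%

P(at least one) = 41 + 43 + 45 + 41 − 19 − 15 − 14 − 15 − 18 − 17 + 7 + 8 + 5 + 7 − 4 = 95%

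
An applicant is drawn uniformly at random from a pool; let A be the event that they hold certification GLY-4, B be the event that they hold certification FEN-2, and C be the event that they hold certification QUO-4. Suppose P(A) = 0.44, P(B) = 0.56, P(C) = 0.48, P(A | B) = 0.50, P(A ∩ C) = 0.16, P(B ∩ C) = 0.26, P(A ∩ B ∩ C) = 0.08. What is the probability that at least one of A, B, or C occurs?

P(A ∩ B) = P(B)·P(A|B) = 0.56 × 0.50 = 0.28
Apply inclusion-exclusion:
P(A ∪ B ∪ C) = 0.44 + 0.56 + 0.48 − 0.28 − 0.16 − 0.26 + 0.08 = 0.86

0.86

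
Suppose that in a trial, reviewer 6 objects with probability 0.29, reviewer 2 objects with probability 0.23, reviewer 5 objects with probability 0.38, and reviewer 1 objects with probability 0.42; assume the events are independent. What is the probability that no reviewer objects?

0.19659332

P(none) = (1 − 0.29) × (1 − 0.23) × (1 − 0.38) × (1 − 0.42) = 0.71 × 0.77 × 0.62 × 0.58 = 0.19659332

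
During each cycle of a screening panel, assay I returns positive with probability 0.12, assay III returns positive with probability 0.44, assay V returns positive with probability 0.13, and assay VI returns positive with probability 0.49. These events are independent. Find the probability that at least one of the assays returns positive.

P(none) = (1 − 0.12) × (1 − 0.44) × (1 − 0.13) × (1 − 0.49) = 0.88 × 0.56 × 0.87 × 0.51 = 0.21865536
P(at least one) = 1 − 0.21865536 = 0.78134464

0.78134464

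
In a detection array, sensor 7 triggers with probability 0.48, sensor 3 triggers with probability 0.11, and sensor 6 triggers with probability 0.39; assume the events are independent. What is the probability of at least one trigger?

0.717692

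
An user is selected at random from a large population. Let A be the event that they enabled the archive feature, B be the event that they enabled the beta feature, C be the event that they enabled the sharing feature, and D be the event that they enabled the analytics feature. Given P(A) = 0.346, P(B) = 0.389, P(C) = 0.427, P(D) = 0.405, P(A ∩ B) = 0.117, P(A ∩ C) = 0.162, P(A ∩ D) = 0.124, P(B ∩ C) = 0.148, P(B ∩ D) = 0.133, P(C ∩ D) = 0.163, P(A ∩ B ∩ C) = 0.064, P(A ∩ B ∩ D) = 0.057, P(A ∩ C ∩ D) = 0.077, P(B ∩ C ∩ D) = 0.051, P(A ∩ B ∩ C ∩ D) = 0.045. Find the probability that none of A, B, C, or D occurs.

0.076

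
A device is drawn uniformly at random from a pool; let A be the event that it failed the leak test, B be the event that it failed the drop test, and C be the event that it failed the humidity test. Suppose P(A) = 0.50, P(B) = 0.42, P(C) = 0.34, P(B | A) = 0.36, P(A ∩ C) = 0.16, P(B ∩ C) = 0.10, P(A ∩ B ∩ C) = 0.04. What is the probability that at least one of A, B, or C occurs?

0.86

P(A ∩ B) = P(A)·P(B|A) = 0.50 × 0.36 = 0.18
P(A ∪ B ∪ C) = 0.50 + 0.42 + 0.34 − 0.18 − 0.16 − 0.10 + 0.04 = 0.86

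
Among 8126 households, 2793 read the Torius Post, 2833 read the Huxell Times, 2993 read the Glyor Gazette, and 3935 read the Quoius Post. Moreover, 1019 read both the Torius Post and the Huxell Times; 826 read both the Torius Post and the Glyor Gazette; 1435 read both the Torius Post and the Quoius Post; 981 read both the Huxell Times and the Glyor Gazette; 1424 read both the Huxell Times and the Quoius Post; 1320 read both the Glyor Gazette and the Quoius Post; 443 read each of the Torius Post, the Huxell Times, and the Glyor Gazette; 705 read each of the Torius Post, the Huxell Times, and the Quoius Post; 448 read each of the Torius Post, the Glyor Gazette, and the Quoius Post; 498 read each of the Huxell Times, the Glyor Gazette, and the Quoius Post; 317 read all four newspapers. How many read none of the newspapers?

800

Apply inclusion-exclusion:
|at least one| = 2793 + 2833 + 2993 + 3935 − 1019 − 826 − 1435 − 981 − 1424 − 1320 + 443 + 705 + 448 + 498 − 317 = 7326
None: 8126 − 7326 = 800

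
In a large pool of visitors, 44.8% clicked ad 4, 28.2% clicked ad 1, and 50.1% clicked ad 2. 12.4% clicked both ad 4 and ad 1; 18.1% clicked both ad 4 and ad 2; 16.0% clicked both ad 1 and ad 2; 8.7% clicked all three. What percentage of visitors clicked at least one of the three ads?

85.3%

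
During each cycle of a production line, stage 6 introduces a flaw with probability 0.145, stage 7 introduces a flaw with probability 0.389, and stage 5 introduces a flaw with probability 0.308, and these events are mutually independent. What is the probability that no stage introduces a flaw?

0.36150426

Since the events are independent, P(none) is the product of the individual non-occurrence probabilities.
P(none) = (1 − 0.145) × (1 − 0.389) × (1 − 0.308) = 0.855 × 0.611 × 0.692 = 0.36150426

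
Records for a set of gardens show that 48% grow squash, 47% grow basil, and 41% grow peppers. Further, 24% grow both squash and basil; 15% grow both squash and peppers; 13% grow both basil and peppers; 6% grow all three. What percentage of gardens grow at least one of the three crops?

By inclusion–exclusion:
P(at least one) = 48 + 47 + 41 − 24 − 15 − 13 + 6 = 90%

90%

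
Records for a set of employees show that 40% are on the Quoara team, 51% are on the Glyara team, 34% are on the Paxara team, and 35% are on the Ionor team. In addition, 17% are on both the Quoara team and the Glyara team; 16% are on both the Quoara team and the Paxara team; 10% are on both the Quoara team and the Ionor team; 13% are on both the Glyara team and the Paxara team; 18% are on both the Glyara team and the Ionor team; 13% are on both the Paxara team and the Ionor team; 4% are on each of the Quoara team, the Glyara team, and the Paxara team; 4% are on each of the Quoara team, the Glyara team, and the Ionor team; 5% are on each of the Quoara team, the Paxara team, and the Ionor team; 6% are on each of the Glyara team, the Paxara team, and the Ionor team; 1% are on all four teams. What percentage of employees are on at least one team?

P(≥1) = 40 + 51 + 34 + 35 − 17 − 16 − 10 − 13 − 18 − 13 + 4 + 4 + 5 + 6 − 1 = 91%

91%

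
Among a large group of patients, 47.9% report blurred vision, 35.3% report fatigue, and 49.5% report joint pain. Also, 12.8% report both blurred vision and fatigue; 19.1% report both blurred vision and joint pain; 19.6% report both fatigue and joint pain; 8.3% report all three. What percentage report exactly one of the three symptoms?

54.6%

P(exactly one) = 47.9 + 35.3 + 49.5 − 2·12.8 − 2·19.1 − 2·19.6 + 3·8.3 = 54.6%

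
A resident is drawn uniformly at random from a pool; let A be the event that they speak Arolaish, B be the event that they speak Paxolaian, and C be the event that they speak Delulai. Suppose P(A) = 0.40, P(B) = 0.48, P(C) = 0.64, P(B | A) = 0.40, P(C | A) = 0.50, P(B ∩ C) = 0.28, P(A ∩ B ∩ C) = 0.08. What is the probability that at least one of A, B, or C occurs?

0.96

P(A ∩ B) = P(A)·P(B|A) = 0.40 × 0.40 = 0.16
P(A ∩ C) = P(A)·P(C|A) = 0.40 × 0.50 = 0.20
Using inclusion–exclusion:
P(A ∪ B ∪ C) = 0.40 + 0.48 + 0.64 − 0.16 − 0.20 − 0.28 + 0.08 = 0.96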